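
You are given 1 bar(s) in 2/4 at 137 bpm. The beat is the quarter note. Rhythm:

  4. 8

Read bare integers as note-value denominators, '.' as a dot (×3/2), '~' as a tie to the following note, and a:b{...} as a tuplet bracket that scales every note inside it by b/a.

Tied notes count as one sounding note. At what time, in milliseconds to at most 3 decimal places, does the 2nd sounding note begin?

1. 0.0ms @ 0 + 656.934ms (3/2)
2. 656.934ms @ 3/2 + 218.978ms (1/2)

note 2 onset = 3/2b = 656.934ms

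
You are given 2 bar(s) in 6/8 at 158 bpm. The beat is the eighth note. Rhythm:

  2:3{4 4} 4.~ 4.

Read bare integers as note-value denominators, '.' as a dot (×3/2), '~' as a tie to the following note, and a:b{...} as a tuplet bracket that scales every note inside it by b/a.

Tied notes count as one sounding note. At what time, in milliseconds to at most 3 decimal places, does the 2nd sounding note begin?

note 2 onset = 3b = 1139.241ms

1. 0.0ms @ 0 + 1139.241ms (3)
2. 1139.241ms @ 3 + 1139.241ms (3)
3. 2278.481ms @ 6 + 2278.481ms (6)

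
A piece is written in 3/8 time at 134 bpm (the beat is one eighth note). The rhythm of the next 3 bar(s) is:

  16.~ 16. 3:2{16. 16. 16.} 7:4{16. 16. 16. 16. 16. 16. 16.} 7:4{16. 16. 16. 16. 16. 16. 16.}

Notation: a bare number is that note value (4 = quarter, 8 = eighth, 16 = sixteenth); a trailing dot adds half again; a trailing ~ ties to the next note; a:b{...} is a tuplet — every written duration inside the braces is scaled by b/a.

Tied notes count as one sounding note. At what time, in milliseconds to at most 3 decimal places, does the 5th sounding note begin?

note 5 onset = 3b = 1343.284ms

1. 0.0ms @ 0 + 671.642ms (3/2)
2. 671.642ms @ 3/2 + 223.881ms (1/2)
3. 895.522ms @ 2 + 223.881ms (1/2)
4. 1119.403ms @ 5/2 + 223.881ms (1/2)
5. 1343.284ms @ 3 + 191.898ms (3/7)
6. 1535.181ms @ 24/7 + 191.898ms (3/7)
7. 1727.079ms @ 27/7 + 191.898ms (3/7)
8. 1918.977ms @ 30/7 + 191.898ms (3/7)
9. 2110.874ms @ 33/7 + 191.898ms (3/7)
10. 2302.772ms @ 36/7 + 191.898ms (3/7)
11. 2494.67ms @ 39/7 + 191.898ms (3/7)
12. 2686.567ms @ 6 + 191.898ms (3/7)
13. 2878.465ms @ 45/7 + 191.898ms (3/7)
14. 3070.362ms @ 48/7 + 191.898ms (3/7)
15. 3262.26ms @ 51/7 + 191.898ms (3/7)
16. 3454.158ms @ 54/7 + 191.898ms (3/7)
17. 3646.055ms @ 57/7 + 191.898ms (3/7)
18. 3837.953ms @ 60/7 + 191.898ms (3/7)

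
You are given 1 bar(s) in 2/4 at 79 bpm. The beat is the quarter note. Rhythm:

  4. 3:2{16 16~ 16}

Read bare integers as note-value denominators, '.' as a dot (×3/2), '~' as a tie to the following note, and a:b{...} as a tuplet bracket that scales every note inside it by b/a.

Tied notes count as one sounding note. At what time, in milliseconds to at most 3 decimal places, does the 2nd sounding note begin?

note 2 onset = 3/2b = 1139.241ms

1. 0.0ms @ 0 + 1139.241ms (3/2)
2. 1139.241ms @ 3/2 + 126.582ms (1/6)
3. 1265.823ms @ 5/3 + 253.165ms (1/3)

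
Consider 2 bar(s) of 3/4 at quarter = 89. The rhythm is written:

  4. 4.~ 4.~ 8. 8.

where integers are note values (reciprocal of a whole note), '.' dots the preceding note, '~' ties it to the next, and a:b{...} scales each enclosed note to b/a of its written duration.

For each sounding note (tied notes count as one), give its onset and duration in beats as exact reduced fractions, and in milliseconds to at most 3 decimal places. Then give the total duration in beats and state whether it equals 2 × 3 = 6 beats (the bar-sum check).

1) 0.0ms=0b +1011.236ms=3/2b
2) 1011.236ms=3/2b +2528.09ms=15/4b
3) 3539.326ms=21/4b +505.618ms=3/4b
Σ=6b of 6 (89bpm 3/4) — PASS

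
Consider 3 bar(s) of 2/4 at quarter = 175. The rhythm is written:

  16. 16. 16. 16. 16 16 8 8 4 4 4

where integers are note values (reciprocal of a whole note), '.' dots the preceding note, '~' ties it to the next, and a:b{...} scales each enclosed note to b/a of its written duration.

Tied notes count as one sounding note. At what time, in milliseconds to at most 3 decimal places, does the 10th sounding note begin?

1. 0.0ms @ 0 + 128.571ms (3/8)
2. 128.571ms @ 3/8 + 128.571ms (3/8)
3. 257.143ms @ 3/4 + 128.571ms (3/8)
4. 385.714ms @ 9/8 + 128.571ms (3/8)
5. 514.286ms @ 3/2 + 85.714ms (1/4)
6. 600.0ms @ 7/4 + 85.714ms (1/4)
7. 685.714ms @ 2 + 171.429ms (1/2)
8. 857.143ms @ 5/2 + 171.429ms (1/2)
9. 1028.571ms @ 3 + 342.857ms (1)
10. 1371.429ms @ 4 + 342.857ms (1)
11. 1714.286ms @ 5 + 342.857ms (1)

note 10 onset = 4b = 1371.429ms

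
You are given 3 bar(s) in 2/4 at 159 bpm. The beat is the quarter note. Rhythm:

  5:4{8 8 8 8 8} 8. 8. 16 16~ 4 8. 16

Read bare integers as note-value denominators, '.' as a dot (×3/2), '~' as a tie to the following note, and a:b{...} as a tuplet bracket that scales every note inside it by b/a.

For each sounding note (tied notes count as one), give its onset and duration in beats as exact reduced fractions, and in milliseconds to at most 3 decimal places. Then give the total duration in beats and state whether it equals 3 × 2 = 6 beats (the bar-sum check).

1) 0.0ms=0b +150.943ms=2/5b
2) 150.943ms=2/5b +150.943ms=2/5b
3) 301.887ms=4/5b +150.943ms=2/5b
4) 452.83ms=6/5b +150.943ms=2/5b
5) 603.774ms=8/5b +150.943ms=2/5b
6) 754.717ms=2b +283.019ms=3/4b
7) 1037.736ms=11/4b +283.019ms=3/4b
8) 1320.755ms=7/2b +94.34ms=1/4b
9) 1415.094ms=15/4b +471.698ms=5/4b
10) 1886.792ms=5b +283.019ms=3/4b
11) 2169.811ms=23/4b +94.34ms=1/4b
Σ=6b of 6 (159bpm 2/4) — PASS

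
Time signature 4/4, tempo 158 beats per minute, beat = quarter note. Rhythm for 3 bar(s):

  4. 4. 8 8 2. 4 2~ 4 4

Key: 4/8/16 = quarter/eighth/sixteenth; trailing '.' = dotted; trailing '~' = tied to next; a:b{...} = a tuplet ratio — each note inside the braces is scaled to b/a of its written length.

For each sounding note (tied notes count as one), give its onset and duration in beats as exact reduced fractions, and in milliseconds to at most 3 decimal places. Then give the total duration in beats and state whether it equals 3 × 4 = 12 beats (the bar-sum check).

1) 0.0ms=0b +569.62ms=3/2b
2) 569.62ms=3/2b +569.62ms=3/2b
3) 1139.241ms=3b +189.873ms=1/2b
4) 1329.114ms=7/2b +189.873ms=1/2b
5) 1518.987ms=4b +1139.241ms=3b
6) 2658.228ms=7b +379.747ms=1b
7) 3037.975ms=8b +1139.241ms=3b
8) 4177.215ms=11b +379.747ms=1b
Σ=12b of 12 (158bpm 4/4) — PASS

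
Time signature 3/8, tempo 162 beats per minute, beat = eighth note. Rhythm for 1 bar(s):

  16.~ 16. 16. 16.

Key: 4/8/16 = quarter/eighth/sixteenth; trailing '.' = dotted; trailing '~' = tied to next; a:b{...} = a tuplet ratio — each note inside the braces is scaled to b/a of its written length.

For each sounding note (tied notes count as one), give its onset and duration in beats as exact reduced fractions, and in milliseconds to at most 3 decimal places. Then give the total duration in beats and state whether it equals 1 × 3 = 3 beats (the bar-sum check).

1) 0.0ms=0b +555.556ms=3/2b
2) 555.556ms=3/2b +277.778ms=3/4b
3) 833.333ms=9/4b +277.778ms=3/4b
Σ=3b of 3 (162bpm 3/8) — PASS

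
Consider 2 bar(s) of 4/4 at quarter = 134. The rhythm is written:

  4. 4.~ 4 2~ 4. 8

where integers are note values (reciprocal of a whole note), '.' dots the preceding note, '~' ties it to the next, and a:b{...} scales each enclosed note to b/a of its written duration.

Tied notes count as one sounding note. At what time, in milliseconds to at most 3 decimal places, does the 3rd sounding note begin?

1. 0.0ms @ 0 + 671.642ms (3/2)
2. 671.642ms @ 3/2 + 1119.403ms (5/2)
3. 1791.045ms @ 4 + 1567.164ms (7/2)
4. 3358.209ms @ 15/2 + 223.881ms (1/2)

note 3 onset = 4b = 1791.045ms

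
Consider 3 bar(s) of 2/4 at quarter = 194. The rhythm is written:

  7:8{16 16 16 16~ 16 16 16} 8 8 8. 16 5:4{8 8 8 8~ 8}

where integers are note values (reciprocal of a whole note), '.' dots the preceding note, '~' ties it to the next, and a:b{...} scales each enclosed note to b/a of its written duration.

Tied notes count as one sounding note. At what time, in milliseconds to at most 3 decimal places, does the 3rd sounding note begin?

note 3 onset = 4/7b = 176.73ms

1. 0.0ms @ 0 + 88.365ms (2/7)
2. 88.365ms @ 2/7 + 88.365ms (2/7)
3. 176.73ms @ 4/7 + 88.365ms (2/7)
4. 265.096ms @ 6/7 + 176.73ms (4/7)
5. 441.826ms @ 10/7 + 88.365ms (2/7)
6. 530.191ms @ 12/7 + 88.365ms (2/7)
7. 618.557ms @ 2 + 154.639ms (1/2)
8. 773.196ms @ 5/2 + 154.639ms (1/2)
9. 927.835ms @ 3 + 231.959ms (3/4)
10. 1159.794ms @ 15/4 + 77.32ms (1/4)
11. 1237.113ms @ 4 + 123.711ms (2/5)
12. 1360.825ms @ 22/5 + 123.711ms (2/5)
13. 1484.536ms @ 24/5 + 123.711ms (2/5)
14. 1608.247ms @ 26/5 + 247.423ms (4/5)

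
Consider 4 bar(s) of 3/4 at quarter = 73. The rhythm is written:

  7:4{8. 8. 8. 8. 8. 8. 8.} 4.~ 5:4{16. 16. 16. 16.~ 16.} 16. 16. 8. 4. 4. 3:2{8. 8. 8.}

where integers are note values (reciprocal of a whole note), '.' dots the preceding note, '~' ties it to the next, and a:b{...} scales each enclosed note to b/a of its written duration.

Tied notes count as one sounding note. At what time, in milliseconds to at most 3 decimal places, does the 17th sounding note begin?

note 17 onset = 21/2b = 8630.137ms

1. 0.0ms @ 0 + 352.25ms (3/7)
2. 352.25ms @ 3/7 + 352.25ms (3/7)
3. 704.501ms @ 6/7 + 352.25ms (3/7)
4. 1056.751ms @ 9/7 + 352.25ms (3/7)
5. 1409.002ms @ 12/7 + 352.25ms (3/7)
6. 1761.252ms @ 15/7 + 352.25ms (3/7)
7. 2113.503ms @ 18/7 + 352.25ms (3/7)
8. 2465.753ms @ 3 + 1479.452ms (9/5)
9. 3945.205ms @ 24/5 + 246.575ms (3/10)
10. 4191.781ms @ 51/10 + 246.575ms (3/10)
11. 4438.356ms @ 27/5 + 493.151ms (3/5)
12. 4931.507ms @ 6 + 308.219ms (3/8)
13. 5239.726ms @ 51/8 + 308.219ms (3/8)
14. 5547.945ms @ 27/4 + 616.438ms (3/4)
15. 6164.384ms @ 15/2 + 1232.877ms (3/2)
16. 7397.26ms @ 9 + 1232.877ms (3/2)
17. 8630.137ms @ 21/2 + 410.959ms (1/2)
18. 9041.096ms @ 11 + 410.959ms (1/2)
19. 9452.055ms @ 23/2 + 410.959ms (1/2)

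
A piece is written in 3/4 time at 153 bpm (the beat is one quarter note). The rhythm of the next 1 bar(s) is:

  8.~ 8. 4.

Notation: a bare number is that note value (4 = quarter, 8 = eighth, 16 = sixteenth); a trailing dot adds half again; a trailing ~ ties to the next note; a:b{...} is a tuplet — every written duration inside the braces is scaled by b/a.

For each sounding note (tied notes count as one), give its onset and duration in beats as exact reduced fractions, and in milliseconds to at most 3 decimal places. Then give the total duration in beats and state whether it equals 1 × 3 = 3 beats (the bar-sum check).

1) 0.0ms=0b +588.235ms=3/2b
2) 588.235ms=3/2b +588.235ms=3/2b
Σ=3b of 3 (153bpm 3/4) — PASS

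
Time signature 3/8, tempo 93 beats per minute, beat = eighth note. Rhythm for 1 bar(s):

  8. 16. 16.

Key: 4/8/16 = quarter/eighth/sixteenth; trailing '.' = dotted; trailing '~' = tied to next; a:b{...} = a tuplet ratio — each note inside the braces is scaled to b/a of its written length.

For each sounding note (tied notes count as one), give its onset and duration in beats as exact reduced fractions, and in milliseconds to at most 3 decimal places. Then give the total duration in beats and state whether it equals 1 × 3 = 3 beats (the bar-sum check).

1) 0.0ms=0b +967.742ms=3/2b
2) 967.742ms=3/2b +483.871ms=3/4b
3) 1451.613ms=9/4b +483.871ms=3/4b
Σ=3b of 3 (93bpm 3/8) — PASS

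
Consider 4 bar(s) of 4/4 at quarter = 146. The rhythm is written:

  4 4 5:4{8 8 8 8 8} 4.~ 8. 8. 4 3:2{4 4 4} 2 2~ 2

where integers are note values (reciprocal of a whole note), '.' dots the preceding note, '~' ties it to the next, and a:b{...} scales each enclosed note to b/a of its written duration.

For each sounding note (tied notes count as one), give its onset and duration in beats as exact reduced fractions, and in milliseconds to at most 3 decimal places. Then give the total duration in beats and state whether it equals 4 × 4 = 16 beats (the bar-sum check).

1) 0.0ms=0b +410.959ms=1b
2) 410.959ms=1b +410.959ms=1b
3) 821.918ms=2b +164.384ms=2/5b
4) 986.301ms=12/5b +164.384ms=2/5b
5) 1150.685ms=14/5b +164.384ms=2/5b
6) 1315.068ms=16/5b +164.384ms=2/5b
7) 1479.452ms=18/5b +164.384ms=2/5b
8) 1643.836ms=4b +924.658ms=9/4b
9) 2568.493ms=25/4b +308.219ms=3/4b
10) 2876.712ms=7b +410.959ms=1b
11) 3287.671ms=8b +273.973ms=2/3b
12) 3561.644ms=26/3b +273.973ms=2/3b
13) 3835.616ms=28/3b +273.973ms=2/3b
14) 4109.589ms=10b +821.918ms=2b
15) 4931.507ms=12b +1643.836ms=4b
Σ=16b of 16 (146bpm 4/4) — PASS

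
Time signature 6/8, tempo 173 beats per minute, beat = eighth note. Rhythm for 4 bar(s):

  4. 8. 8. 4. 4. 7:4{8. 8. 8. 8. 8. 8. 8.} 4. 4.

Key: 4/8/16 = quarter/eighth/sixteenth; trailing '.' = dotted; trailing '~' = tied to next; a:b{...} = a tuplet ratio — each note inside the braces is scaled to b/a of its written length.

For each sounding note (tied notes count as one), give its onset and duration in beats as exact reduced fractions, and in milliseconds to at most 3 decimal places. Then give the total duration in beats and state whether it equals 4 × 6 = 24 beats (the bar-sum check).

1) 0.0ms=0b +1040.462ms=3b
2) 1040.462ms=3b +520.231ms=3/2b
3) 1560.694ms=9/2b +520.231ms=3/2b
4) 2080.925ms=6b +1040.462ms=3b
5) 3121.387ms=9b +1040.462ms=3b
6) 4161.85ms=12b +297.275ms=6/7b
7) 4459.125ms=90/7b +297.275ms=6/7b
8) 4756.4ms=96/7b +297.275ms=6/7b
9) 5053.675ms=102/7b +297.275ms=6/7b
10) 5350.95ms=108/7b +297.275ms=6/7b
11) 5648.225ms=114/7b +297.275ms=6/7b
12) 5945.5ms=120/7b +297.275ms=6/7b
13) 6242.775ms=18b +1040.462ms=3b
14) 7283.237ms=21b +1040.462ms=3b
Σ=24b of 24 (173bpm 6/8) — PASS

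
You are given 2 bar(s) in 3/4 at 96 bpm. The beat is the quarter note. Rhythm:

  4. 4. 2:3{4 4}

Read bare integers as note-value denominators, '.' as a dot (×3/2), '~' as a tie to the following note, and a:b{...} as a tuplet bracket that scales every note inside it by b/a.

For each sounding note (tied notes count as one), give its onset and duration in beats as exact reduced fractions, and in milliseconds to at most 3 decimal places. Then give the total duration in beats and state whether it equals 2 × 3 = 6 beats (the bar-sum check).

1) 0.0ms=0b +937.5ms=3/2b
2) 937.5ms=3/2b +937.5ms=3/2b
3) 1875.0ms=3b +937.5ms=3/2b
4) 2812.5ms=9/2b +937.5ms=3/2b
Σ=6b of 6 (96bpm 3/4) — PASS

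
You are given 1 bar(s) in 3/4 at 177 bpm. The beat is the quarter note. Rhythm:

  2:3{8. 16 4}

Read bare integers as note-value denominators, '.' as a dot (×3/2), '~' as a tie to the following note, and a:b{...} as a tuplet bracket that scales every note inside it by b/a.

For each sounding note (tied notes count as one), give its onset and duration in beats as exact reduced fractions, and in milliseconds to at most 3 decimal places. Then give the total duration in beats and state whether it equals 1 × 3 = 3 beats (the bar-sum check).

1) 0.0ms=0b +381.356ms=9/8b
2) 381.356ms=9/8b +127.119ms=3/8b
3) 508.475ms=3/2b +508.475ms=3/2b
Σ=3b of 3 (177bpm 3/4) — PASS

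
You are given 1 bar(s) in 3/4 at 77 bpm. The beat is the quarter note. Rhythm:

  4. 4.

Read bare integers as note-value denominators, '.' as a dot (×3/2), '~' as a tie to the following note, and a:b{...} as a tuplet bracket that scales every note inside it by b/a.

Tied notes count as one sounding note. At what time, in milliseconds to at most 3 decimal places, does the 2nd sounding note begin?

1. 0.0ms @ 0 + 1168.831ms (3/2)
2. 1168.831ms @ 3/2 + 1168.831ms (3/2)

note 2 onset = 3/2b = 1168.831ms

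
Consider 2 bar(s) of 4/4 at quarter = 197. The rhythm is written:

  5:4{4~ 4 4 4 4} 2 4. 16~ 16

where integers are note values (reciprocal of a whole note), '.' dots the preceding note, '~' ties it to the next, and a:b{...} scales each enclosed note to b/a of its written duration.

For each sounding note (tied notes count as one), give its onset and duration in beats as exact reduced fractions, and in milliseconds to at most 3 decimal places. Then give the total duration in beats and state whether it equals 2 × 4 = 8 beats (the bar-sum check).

1) 0.0ms=0b +487.31ms=8/5b
2) 487.31ms=8/5b +243.655ms=4/5b
3) 730.964ms=12/5b +243.655ms=4/5b
4) 974.619ms=16/5b +243.655ms=4/5b
5) 1218.274ms=4b +609.137ms=2b
6) 1827.411ms=6b +456.853ms=3/2b
7) 2284.264ms=15/2b +152.284ms=1/2b
Σ=8b of 8 (197bpm 4/4) — PASS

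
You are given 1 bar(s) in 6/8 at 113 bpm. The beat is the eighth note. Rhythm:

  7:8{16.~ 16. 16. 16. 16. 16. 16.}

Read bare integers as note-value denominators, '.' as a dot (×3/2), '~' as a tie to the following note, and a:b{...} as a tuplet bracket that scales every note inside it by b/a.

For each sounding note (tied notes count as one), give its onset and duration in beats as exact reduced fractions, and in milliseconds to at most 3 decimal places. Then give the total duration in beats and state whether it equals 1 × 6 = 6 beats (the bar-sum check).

1) 0.0ms=0b +910.24ms=12/7b
2) 910.24ms=12/7b +455.12ms=6/7b
3) 1365.36ms=18/7b +455.12ms=6/7b
4) 1820.48ms=24/7b +455.12ms=6/7b
5) 2275.601ms=30/7b +455.12ms=6/7b
6) 2730.721ms=36/7b +455.12ms=6/7b
Σ=6b of 6 (113bpm 6/8) — PASS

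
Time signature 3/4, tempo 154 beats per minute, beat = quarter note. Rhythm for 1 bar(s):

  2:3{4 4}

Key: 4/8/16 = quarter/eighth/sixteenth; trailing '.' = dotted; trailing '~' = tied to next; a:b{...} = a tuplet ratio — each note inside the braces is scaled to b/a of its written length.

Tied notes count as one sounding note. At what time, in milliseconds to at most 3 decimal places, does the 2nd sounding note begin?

1. 0.0ms @ 0 + 584.416ms (3/2)
2. 584.416ms @ 3/2 + 584.416ms (3/2)

note 2 onset = 3/2b = 584.416ms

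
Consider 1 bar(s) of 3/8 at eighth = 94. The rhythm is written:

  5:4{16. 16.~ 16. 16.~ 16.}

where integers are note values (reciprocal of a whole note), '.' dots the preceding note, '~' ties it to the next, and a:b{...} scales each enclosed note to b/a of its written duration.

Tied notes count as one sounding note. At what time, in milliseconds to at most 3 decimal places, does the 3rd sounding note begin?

note 3 onset = 9/5b = 1148.936ms

1. 0.0ms @ 0 + 382.979ms (3/5)
2. 382.979ms @ 3/5 + 765.957ms (6/5)
3. 1148.936ms @ 9/5 + 765.957ms (6/5)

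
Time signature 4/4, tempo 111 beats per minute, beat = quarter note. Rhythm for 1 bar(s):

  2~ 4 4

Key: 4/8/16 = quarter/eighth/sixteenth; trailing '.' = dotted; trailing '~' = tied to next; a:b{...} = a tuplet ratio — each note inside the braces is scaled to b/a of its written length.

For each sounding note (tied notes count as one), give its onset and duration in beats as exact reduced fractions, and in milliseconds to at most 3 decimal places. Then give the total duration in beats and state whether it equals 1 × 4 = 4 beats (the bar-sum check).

1) 0.0ms=0b +1621.622ms=3b
2) 1621.622ms=3b +540.541ms=1b
Σ=4b of 4 (111bpm 4/4) — PASS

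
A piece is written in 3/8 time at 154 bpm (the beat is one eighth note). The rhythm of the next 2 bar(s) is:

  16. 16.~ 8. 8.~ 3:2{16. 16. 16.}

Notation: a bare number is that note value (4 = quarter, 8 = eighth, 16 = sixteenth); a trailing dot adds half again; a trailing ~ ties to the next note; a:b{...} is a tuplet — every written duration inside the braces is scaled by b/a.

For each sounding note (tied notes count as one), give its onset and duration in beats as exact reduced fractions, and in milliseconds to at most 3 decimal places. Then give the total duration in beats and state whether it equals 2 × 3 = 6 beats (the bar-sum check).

1) 0.0ms=0b +292.208ms=3/4b
2) 292.208ms=3/4b +876.623ms=9/4b
3) 1168.831ms=3b +779.221ms=2b
4) 1948.052ms=5b +194.805ms=1/2b
5) 2142.857ms=11/2b +194.805ms=1/2b
Σ=6b of 6 (154bpm 3/8) — PASS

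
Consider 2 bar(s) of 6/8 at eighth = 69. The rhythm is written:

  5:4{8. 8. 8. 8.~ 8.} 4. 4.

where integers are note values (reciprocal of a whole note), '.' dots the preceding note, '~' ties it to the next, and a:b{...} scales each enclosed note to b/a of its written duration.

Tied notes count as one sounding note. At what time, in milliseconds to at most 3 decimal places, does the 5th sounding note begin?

note 5 onset = 6b = 5217.391ms

1. 0.0ms @ 0 + 1043.478ms (6/5)
2. 1043.478ms @ 6/5 + 1043.478ms (6/5)
3. 2086.957ms @ 12/5 + 1043.478ms (6/5)
4. 3130.435ms @ 18/5 + 2086.957ms (12/5)
5. 5217.391ms @ 6 + 2608.696ms (3)
6. 7826.087ms @ 9 + 2608.696ms (3)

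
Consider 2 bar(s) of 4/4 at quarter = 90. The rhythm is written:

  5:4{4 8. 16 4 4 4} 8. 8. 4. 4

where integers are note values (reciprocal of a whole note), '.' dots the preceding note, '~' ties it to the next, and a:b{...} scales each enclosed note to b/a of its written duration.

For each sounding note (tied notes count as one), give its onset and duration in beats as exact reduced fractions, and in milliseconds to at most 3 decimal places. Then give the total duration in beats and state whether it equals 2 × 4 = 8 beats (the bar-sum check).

1) 0.0ms=0b +533.333ms=4/5b
2) 533.333ms=4/5b +400.0ms=3/5b
3) 933.333ms=7/5b +133.333ms=1/5b
4) 1066.667ms=8/5b +533.333ms=4/5b
5) 1600.0ms=12/5b +533.333ms=4/5b
6) 2133.333ms=16/5b +533.333ms=4/5b
7) 2666.667ms=4b +500.0ms=3/4b
8) 3166.667ms=19/4b +500.0ms=3/4b
9) 3666.667ms=11/2b +1000.0ms=3/2b
10) 4666.667ms=7b +666.667ms=1b
Σ=8b of 8 (90bpm 4/4) — PASS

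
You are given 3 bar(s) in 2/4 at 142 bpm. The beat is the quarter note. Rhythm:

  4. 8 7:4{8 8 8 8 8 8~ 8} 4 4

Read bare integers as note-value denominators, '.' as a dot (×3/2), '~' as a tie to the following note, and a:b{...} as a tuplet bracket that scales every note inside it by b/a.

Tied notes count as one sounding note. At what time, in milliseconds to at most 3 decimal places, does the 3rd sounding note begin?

1. 0.0ms @ 0 + 633.803ms (3/2)
2. 633.803ms @ 3/2 + 211.268ms (1/2)
3. 845.07ms @ 2 + 120.724ms (2/7)
4. 965.795ms @ 16/7 + 120.724ms (2/7)
5. 1086.519ms @ 18/7 + 120.724ms (2/7)
6. 1207.243ms @ 20/7 + 120.724ms (2/7)
7. 1327.968ms @ 22/7 + 120.724ms (2/7)
8. 1448.692ms @ 24/7 + 241.449ms (4/7)
9. 1690.141ms @ 4 + 422.535ms (1)
10. 2112.676ms @ 5 + 422.535ms (1)

note 3 onset = 2b = 845.07ms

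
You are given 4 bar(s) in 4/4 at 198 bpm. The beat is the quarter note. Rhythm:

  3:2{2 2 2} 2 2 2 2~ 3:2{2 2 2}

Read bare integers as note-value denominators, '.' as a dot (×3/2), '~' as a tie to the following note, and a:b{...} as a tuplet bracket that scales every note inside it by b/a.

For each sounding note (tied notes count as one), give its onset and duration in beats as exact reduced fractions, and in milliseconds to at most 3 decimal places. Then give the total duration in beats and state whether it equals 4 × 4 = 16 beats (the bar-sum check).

1) 0.0ms=0b +404.04ms=4/3b
2) 404.04ms=4/3b +404.04ms=4/3b
3) 808.081ms=8/3b +404.04ms=4/3b
4) 1212.121ms=4b +606.061ms=2b
5) 1818.182ms=6b +606.061ms=2b
6) 2424.242ms=8b +606.061ms=2b
7) 3030.303ms=10b +1010.101ms=10/3b
8) 4040.404ms=40/3b +404.04ms=4/3b
9) 4444.444ms=44/3b +404.04ms=4/3b
Σ=16b of 16 (198bpm 4/4) — PASS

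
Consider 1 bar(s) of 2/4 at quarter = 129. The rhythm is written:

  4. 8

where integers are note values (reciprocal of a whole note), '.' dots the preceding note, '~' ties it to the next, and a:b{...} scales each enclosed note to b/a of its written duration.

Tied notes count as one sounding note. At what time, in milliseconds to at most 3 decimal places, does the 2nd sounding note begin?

1. 0.0ms @ 0 + 697.674ms (3/2)
2. 697.674ms @ 3/2 + 232.558ms (1/2)

note 2 onset = 3/2b = 697.674ms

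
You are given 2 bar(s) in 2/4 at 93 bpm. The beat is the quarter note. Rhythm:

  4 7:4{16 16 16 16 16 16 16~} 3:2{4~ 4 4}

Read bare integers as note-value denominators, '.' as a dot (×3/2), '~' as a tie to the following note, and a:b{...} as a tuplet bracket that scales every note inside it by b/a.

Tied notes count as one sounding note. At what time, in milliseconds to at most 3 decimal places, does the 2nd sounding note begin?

1. 0.0ms @ 0 + 645.161ms (1)
2. 645.161ms @ 1 + 92.166ms (1/7)
3. 737.327ms @ 8/7 + 92.166ms (1/7)
4. 829.493ms @ 9/7 + 92.166ms (1/7)
5. 921.659ms @ 10/7 + 92.166ms (1/7)
6. 1013.825ms @ 11/7 + 92.166ms (1/7)
7. 1105.991ms @ 12/7 + 92.166ms (1/7)
8. 1198.157ms @ 13/7 + 952.381ms (31/21)
9. 2150.538ms @ 10/3 + 430.108ms (2/3)

note 2 onset = 1b = 645.161ms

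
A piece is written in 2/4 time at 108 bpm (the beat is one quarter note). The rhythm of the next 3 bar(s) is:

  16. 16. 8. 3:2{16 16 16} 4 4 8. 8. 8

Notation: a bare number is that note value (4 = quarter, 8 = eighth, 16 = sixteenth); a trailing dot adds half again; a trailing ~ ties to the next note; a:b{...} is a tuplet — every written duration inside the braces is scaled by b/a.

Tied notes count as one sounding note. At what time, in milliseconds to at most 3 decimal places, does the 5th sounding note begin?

note 5 onset = 5/3b = 925.926ms

1. 0.0ms @ 0 + 208.333ms (3/8)
2. 208.333ms @ 3/8 + 208.333ms (3/8)
3. 416.667ms @ 3/4 + 416.667ms (3/4)
4. 833.333ms @ 3/2 + 92.593ms (1/6)
5. 925.926ms @ 5/3 + 92.593ms (1/6)
6. 1018.519ms @ 11/6 + 92.593ms (1/6)
7. 1111.111ms @ 2 + 555.556ms (1)
8. 1666.667ms @ 3 + 555.556ms (1)
9. 2222.222ms @ 4 + 416.667ms (3/4)
10. 2638.889ms @ 19/4 + 416.667ms (3/4)
11. 3055.556ms @ 11/2 + 277.778ms (1/2)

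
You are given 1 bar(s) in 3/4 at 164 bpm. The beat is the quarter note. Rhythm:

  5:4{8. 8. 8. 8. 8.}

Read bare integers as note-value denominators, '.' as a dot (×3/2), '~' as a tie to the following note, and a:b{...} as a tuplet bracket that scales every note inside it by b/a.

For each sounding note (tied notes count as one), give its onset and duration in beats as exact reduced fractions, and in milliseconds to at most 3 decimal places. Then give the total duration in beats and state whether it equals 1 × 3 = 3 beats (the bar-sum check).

1) 0.0ms=0b +219.512ms=3/5b
2) 219.512ms=3/5b +219.512ms=3/5b
3) 439.024ms=6/5b +219.512ms=3/5b
4) 658.537ms=9/5b +219.512ms=3/5b
5) 878.049ms=12/5b +219.512ms=3/5b
Σ=3b of 3 (164bpm 3/4) — PASS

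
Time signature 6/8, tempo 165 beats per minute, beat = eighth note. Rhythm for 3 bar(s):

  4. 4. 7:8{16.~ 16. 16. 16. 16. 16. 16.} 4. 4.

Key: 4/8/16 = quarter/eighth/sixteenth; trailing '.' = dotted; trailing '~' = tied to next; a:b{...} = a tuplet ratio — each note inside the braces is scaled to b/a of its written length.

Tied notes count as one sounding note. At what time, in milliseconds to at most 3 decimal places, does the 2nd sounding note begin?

1. 0.0ms @ 0 + 1090.909ms (3)
2. 1090.909ms @ 3 + 1090.909ms (3)
3. 2181.818ms @ 6 + 623.377ms (12/7)
4. 2805.195ms @ 54/7 + 311.688ms (6/7)
5. 3116.883ms @ 60/7 + 311.688ms (6/7)
6. 3428.571ms @ 66/7 + 311.688ms (6/7)
7. 3740.26ms @ 72/7 + 311.688ms (6/7)
8. 4051.948ms @ 78/7 + 311.688ms (6/7)
9. 4363.636ms @ 12 + 1090.909ms (3)
10. 5454.545ms @ 15 + 1090.909ms (3)

note 2 onset = 3b = 1090.909ms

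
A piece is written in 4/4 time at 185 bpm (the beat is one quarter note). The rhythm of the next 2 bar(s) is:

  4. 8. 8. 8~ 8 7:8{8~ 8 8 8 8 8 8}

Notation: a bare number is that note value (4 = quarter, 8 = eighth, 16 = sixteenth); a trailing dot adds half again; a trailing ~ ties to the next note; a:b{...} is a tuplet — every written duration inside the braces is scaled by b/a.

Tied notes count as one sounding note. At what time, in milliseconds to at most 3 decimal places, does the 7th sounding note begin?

1. 0.0ms @ 0 + 486.486ms (3/2)
2. 486.486ms @ 3/2 + 243.243ms (3/4)
3. 729.73ms @ 9/4 + 243.243ms (3/4)
4. 972.973ms @ 3 + 324.324ms (1)
5. 1297.297ms @ 4 + 370.656ms (8/7)
6. 1667.954ms @ 36/7 + 185.328ms (4/7)
7. 1853.282ms @ 40/7 + 185.328ms (4/7)
8. 2038.61ms @ 44/7 + 185.328ms (4/7)
9. 2223.938ms @ 48/7 + 185.328ms (4/7)
10. 2409.266ms @ 52/7 + 185.328ms (4/7)

note 7 onset = 40/7b = 1853.282ms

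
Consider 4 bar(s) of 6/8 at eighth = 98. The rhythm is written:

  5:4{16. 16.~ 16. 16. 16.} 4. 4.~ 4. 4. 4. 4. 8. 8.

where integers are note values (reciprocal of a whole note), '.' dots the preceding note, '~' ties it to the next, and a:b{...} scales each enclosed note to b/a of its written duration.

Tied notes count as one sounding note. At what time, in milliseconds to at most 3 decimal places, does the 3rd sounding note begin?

1. 0.0ms @ 0 + 367.347ms (3/5)
2. 367.347ms @ 3/5 + 734.694ms (6/5)
3. 1102.041ms @ 9/5 + 367.347ms (3/5)
4. 1469.388ms @ 12/5 + 367.347ms (3/5)
5. 1836.735ms @ 3 + 1836.735ms (3)
6. 3673.469ms @ 6 + 3673.469ms (6)
7. 7346.939ms @ 12 + 1836.735ms (3)
8. 9183.673ms @ 15 + 1836.735ms (3)
9. 11020.408ms @ 18 + 1836.735ms (3)
10. 12857.143ms @ 21 + 918.367ms (3/2)
11. 13775.51ms @ 45/2 + 918.367ms (3/2)

note 3 onset = 9/5b = 1102.041ms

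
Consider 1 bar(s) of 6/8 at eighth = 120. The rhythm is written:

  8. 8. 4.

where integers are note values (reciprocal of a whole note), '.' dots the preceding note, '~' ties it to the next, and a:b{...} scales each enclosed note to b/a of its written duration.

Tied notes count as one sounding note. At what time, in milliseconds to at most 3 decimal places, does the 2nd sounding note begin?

note 2 onset = 3/2b = 750.0ms

1. 0.0ms @ 0 + 750.0ms (3/2)
2. 750.0ms @ 3/2 + 750.0ms (3/2)
3. 1500.0ms @ 3 + 1500.0ms (3)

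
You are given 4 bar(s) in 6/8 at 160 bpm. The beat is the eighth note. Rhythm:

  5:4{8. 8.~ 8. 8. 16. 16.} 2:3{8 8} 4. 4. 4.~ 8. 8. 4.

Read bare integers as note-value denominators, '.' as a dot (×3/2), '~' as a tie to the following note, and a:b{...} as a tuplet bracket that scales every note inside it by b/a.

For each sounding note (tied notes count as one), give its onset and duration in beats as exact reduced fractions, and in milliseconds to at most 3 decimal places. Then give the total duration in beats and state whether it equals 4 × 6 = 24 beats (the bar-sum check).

1) 0.0ms=0b +450.0ms=6/5b
2) 450.0ms=6/5b +900.0ms=12/5b
3) 1350.0ms=18/5b +450.0ms=6/5b
4) 1800.0ms=24/5b +225.0ms=3/5b
5) 2025.0ms=27/5b +225.0ms=3/5b
6) 2250.0ms=6b +562.5ms=3/2b
7) 2812.5ms=15/2b +562.5ms=3/2b
8) 3375.0ms=9b +1125.0ms=3b
9) 4500.0ms=12b +1125.0ms=3b
10) 5625.0ms=15b +1687.5ms=9/2b
11) 7312.5ms=39/2b +562.5ms=3/2b
12) 7875.0ms=21b +1125.0ms=3b
Σ=24b of 24 (160bpm 6/8) — PASS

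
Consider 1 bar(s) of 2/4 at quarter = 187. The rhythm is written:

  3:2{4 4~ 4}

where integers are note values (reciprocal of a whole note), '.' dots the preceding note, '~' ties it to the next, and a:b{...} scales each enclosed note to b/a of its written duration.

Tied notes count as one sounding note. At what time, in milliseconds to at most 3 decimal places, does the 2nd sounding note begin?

1. 0.0ms @ 0 + 213.904ms (2/3)
2. 213.904ms @ 2/3 + 427.807ms (4/3)

note 2 onset = 2/3b = 213.904ms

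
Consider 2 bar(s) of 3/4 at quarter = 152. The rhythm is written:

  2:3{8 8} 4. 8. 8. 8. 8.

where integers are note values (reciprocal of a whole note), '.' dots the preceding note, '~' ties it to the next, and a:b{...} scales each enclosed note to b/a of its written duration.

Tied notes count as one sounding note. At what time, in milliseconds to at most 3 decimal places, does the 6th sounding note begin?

note 6 onset = 9/2b = 1776.316ms

1. 0.0ms @ 0 + 296.053ms (3/4)
2. 296.053ms @ 3/4 + 296.053ms (3/4)
3. 592.105ms @ 3/2 + 592.105ms (3/2)
4. 1184.211ms @ 3 + 296.053ms (3/4)
5. 1480.263ms @ 15/4 + 296.053ms (3/4)
6. 1776.316ms @ 9/2 + 296.053ms (3/4)
7. 2072.368ms @ 21/4 + 296.053ms (3/4)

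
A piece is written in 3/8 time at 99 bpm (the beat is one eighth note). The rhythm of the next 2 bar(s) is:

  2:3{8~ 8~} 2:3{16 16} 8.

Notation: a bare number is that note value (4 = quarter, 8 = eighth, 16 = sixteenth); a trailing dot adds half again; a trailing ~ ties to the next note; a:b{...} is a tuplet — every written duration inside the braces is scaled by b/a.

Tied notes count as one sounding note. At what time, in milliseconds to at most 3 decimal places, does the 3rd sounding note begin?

1. 0.0ms @ 0 + 2272.727ms (15/4)
2. 2272.727ms @ 15/4 + 454.545ms (3/4)
3. 2727.273ms @ 9/2 + 909.091ms (3/2)

note 3 onset = 9/2b = 2727.273ms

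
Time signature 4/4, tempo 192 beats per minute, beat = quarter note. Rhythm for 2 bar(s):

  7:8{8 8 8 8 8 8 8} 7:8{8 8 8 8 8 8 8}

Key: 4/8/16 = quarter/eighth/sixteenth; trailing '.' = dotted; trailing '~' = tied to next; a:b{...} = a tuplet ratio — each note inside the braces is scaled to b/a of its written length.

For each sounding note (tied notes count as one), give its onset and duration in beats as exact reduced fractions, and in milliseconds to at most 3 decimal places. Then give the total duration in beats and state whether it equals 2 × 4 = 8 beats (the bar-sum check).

1) 0.0ms=0b +178.571ms=4/7b
2) 178.571ms=4/7b +178.571ms=4/7b
3) 357.143ms=8/7b +178.571ms=4/7b
4) 535.714ms=12/7b +178.571ms=4/7b
5) 714.286ms=16/7b +178.571ms=4/7b
6) 892.857ms=20/7b +178.571ms=4/7b
7) 1071.429ms=24/7b +178.571ms=4/7b
8) 1250.0ms=4b +178.571ms=4/7b
9) 1428.571ms=32/7b +178.571ms=4/7b
10) 1607.143ms=36/7b +178.571ms=4/7b
11) 1785.714ms=40/7b +178.571ms=4/7b
12) 1964.286ms=44/7b +178.571ms=4/7b
13) 2142.857ms=48/7b +178.571ms=4/7b
14) 2321.429ms=52/7b +178.571ms=4/7b
Σ=8b of 8 (192bpm 4/4) — PASS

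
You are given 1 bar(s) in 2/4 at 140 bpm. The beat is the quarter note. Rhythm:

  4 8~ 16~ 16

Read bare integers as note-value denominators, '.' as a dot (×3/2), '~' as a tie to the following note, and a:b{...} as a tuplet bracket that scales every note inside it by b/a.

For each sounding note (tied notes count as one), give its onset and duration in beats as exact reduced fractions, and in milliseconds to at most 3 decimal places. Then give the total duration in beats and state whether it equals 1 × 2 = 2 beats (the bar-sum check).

1) 0.0ms=0b +428.571ms=1b
2) 428.571ms=1b +428.571ms=1b
Σ=2b of 2 (140bpm 2/4) — PASS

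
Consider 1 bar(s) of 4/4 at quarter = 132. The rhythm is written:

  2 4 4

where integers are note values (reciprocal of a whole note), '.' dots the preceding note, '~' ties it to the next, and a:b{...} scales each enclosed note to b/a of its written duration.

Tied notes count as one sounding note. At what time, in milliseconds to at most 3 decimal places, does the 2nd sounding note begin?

note 2 onset = 2b = 909.091ms

1. 0.0ms @ 0 + 909.091ms (2)
2. 909.091ms @ 2 + 454.545ms (1)
3. 1363.636ms @ 3 + 454.545ms (1)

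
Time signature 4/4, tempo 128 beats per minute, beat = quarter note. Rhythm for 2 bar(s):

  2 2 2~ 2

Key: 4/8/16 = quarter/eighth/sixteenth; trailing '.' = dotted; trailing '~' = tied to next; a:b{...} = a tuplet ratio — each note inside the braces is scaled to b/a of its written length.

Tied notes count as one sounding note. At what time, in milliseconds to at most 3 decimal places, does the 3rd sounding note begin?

1. 0.0ms @ 0 + 937.5ms (2)
2. 937.5ms @ 2 + 937.5ms (2)
3. 1875.0ms @ 4 + 1875.0ms (4)

note 3 onset = 4b = 1875.0ms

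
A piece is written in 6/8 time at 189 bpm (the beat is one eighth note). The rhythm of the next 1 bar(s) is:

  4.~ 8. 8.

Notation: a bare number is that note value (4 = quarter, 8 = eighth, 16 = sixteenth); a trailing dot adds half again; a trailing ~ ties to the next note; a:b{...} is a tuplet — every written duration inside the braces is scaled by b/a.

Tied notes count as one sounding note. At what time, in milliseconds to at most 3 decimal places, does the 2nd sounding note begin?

1. 0.0ms @ 0 + 1428.571ms (9/2)
2. 1428.571ms @ 9/2 + 476.19ms (3/2)

note 2 onset = 9/2b = 1428.571ms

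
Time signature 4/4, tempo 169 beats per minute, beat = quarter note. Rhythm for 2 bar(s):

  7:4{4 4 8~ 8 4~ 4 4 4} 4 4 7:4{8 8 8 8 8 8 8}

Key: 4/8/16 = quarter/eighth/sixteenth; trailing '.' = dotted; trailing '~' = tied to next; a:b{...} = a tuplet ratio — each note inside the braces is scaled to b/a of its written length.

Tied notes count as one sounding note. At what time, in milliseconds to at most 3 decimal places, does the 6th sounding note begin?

note 6 onset = 24/7b = 1217.244ms

1. 0.0ms @ 0 + 202.874ms (4/7)
2. 202.874ms @ 4/7 + 202.874ms (4/7)
3. 405.748ms @ 8/7 + 202.874ms (4/7)
4. 608.622ms @ 12/7 + 405.748ms (8/7)
5. 1014.37ms @ 20/7 + 202.874ms (4/7)
6. 1217.244ms @ 24/7 + 202.874ms (4/7)
7. 1420.118ms @ 4 + 355.03ms (1)
8. 1775.148ms @ 5 + 355.03ms (1)
9. 2130.178ms @ 6 + 101.437ms (2/7)
10. 2231.615ms @ 44/7 + 101.437ms (2/7)
11. 2333.052ms @ 46/7 + 101.437ms (2/7)
12. 2434.489ms @ 48/7 + 101.437ms (2/7)
13. 2535.926ms @ 50/7 + 101.437ms (2/7)
14. 2637.363ms @ 52/7 + 101.437ms (2/7)
15. 2738.8ms @ 54/7 + 101.437ms (2/7)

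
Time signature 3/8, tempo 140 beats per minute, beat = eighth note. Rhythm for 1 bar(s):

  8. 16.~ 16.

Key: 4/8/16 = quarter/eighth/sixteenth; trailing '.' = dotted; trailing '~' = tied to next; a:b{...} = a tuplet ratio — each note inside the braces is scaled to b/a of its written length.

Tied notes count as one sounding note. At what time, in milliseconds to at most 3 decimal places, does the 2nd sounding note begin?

note 2 onset = 3/2b = 642.857ms

1. 0.0ms @ 0 + 642.857ms (3/2)
2. 642.857ms @ 3/2 + 642.857ms (3/2)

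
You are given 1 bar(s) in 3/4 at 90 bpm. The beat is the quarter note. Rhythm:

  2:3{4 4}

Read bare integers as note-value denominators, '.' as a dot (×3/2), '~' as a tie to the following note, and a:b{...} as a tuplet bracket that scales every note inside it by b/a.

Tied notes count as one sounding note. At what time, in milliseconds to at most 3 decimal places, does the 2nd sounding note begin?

1. 0.0ms @ 0 + 1000.0ms (3/2)
2. 1000.0ms @ 3/2 + 1000.0ms (3/2)

note 2 onset = 3/2b = 1000.0ms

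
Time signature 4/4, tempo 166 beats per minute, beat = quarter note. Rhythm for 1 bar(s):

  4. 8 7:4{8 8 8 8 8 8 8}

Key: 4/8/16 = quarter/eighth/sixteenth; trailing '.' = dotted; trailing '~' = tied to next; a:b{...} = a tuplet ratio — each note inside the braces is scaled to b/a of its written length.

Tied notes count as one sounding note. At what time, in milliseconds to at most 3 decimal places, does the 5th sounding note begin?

1. 0.0ms @ 0 + 542.169ms (3/2)
2. 542.169ms @ 3/2 + 180.723ms (1/2)
3. 722.892ms @ 2 + 103.27ms (2/7)
4. 826.162ms @ 16/7 + 103.27ms (2/7)
5. 929.432ms @ 18/7 + 103.27ms (2/7)
6. 1032.702ms @ 20/7 + 103.27ms (2/7)
7. 1135.972ms @ 22/7 + 103.27ms (2/7)
8. 1239.243ms @ 24/7 + 103.27ms (2/7)
9. 1342.513ms @ 26/7 + 103.27ms (2/7)

note 5 onset = 18/7b = 929.432ms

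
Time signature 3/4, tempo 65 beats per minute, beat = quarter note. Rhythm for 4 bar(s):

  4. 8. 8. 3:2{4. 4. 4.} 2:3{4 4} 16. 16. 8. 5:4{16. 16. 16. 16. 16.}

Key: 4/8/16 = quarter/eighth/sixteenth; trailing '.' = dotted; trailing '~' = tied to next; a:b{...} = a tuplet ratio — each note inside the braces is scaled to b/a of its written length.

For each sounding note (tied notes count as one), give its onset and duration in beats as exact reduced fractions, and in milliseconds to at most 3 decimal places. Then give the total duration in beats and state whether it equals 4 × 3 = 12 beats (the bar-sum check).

1) 0.0ms=0b +1384.615ms=3/2b
2) 1384.615ms=3/2b +692.308ms=3/4b
3) 2076.923ms=9/4b +692.308ms=3/4b
4) 2769.231ms=3b +923.077ms=1b
5) 3692.308ms=4b +923.077ms=1b
6) 4615.385ms=5b +923.077ms=1b
7) 5538.462ms=6b +1384.615ms=3/2b
8) 6923.077ms=15/2b +1384.615ms=3/2b
9) 8307.692ms=9b +346.154ms=3/8b
10) 8653.846ms=75/8b +346.154ms=3/8b
11) 9000.0ms=39/4b +692.308ms=3/4b
12) 9692.308ms=21/2b +276.923ms=3/10b
13) 9969.231ms=54/5b +276.923ms=3/10b
14) 10246.154ms=111/10b +276.923ms=3/10b
15) 10523.077ms=57/5b +276.923ms=3/10b
16) 10800.0ms=117/10b +276.923ms=3/10b
Σ=12b of 12 (65bpm 3/4) — PASS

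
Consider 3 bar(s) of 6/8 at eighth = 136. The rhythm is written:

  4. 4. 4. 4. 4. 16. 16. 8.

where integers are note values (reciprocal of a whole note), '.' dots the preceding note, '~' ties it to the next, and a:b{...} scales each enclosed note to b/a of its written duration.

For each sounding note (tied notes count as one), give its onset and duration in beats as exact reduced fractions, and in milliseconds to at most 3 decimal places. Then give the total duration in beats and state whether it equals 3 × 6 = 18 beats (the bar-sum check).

1) 0.0ms=0b +1323.529ms=3b
2) 1323.529ms=3b +1323.529ms=3b
3) 2647.059ms=6b +1323.529ms=3b
4) 3970.588ms=9b +1323.529ms=3b
5) 5294.118ms=12b +1323.529ms=3b
6) 6617.647ms=15b +330.882ms=3/4b
7) 6948.529ms=63/4b +330.882ms=3/4b
8) 7279.412ms=33/2b +661.765ms=3/2b
Σ=18b of 18 (136bpm 6/8) — PASS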